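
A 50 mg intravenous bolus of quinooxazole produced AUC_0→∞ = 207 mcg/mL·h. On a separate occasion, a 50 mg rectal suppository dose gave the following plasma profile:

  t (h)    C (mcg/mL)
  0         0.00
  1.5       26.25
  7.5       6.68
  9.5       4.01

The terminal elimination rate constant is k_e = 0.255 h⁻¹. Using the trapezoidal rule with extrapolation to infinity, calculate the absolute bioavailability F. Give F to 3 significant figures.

Trapezoidal AUC_0→9.5 (rectal suppository):
  [0→1.5]: (0.00+26.25)/2 × 1.5 = 19.6875
  [1.5→7.5]: (26.25+6.68)/2 × 6 = 98.79
  [7.5→9.5]: (6.68+4.01)/2 × 2 = 10.69
  Sum = 129.1675 mcg/mL·h
Tail: C_last/k_e = 4.01/0.255 = 15.725
AUC_0→∞ (rectal suppository) = 129.1675 + 15.725 = 144.8925 mcg/mL·h
F = (AUC_ev/D_ev)/(AUC_iv/D_iv) = (144.8925/50)/(207/50) = 2.89785/4.14 = 0.7000

F = 0.700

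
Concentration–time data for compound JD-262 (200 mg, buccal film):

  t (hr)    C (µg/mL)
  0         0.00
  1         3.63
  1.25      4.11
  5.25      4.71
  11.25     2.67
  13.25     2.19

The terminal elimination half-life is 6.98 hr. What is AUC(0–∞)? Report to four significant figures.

Trapezoidal AUC_0→13.25:
  [0→1]: (0.00+3.63)/2 × 1 = 1.815
  [1→1.25]: (3.63+4.11)/2 × 0.25 = 0.9675
  [1.25→5.25]: (4.11+4.71)/2 × 4 = 17.64
  [5.25→11.25]: (4.71+2.67)/2 × 6 = 22.14
  [11.25→13.25]: (2.67+2.19)/2 × 2 = 4.86
  Sum = 47.4225 µg/mL·hr
k_e = ln2 / t½ = 0.693147 / 6.98 = 0.0993 hr^-1
Extrapolated tail: C_last / k_e = 2.19 / 0.0993 = 22.054
AUC_0→∞ = 47.4225 + 22.054 = 69.4765 µg/mL·hr

AUC = 69.48 µg/mL·hr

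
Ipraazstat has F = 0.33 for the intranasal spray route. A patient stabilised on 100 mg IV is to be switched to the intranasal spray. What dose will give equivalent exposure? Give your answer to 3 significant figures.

D_intranasal = 303 mg

For equal systemic exposure: F × D_ev = D_iv
D_ev = D_iv / F = 100 / 0.33 = 303.03 mg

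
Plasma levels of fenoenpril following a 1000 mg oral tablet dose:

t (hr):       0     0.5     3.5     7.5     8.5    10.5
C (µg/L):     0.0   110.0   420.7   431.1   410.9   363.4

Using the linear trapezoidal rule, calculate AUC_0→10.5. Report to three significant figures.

Trapezoidal AUC_0→10.5:
  [0→0.5]: (0.0+110.0)/2 × 0.5 = 27.5
  [0.5→3.5]: (110.0+420.7)/2 × 3 = 796.05
  [3.5→7.5]: (420.7+431.1)/2 × 4 = 1703.6
  [7.5→8.5]: (431.1+410.9)/2 × 1 = 421.0
  [8.5→10.5]: (410.9+363.4)/2 × 2 = 774.3
  Sum = 3722.45 µg/L·hr

AUC = 3720 µg/L·hr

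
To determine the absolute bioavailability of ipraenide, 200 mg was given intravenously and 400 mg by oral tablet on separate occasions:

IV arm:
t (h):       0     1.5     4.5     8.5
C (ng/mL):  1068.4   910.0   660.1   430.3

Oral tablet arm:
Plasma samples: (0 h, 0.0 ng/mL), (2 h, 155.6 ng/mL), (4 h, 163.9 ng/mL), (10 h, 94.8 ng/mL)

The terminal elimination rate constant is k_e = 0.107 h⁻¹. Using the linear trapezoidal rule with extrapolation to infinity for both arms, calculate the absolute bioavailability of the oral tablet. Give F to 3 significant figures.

Trapezoidal AUC_0→8.5 (IV):
  [0→1.5]: (1068.4+910.0)/2 × 1.5 = 1483.8
  [1.5→4.5]: (910.0+660.1)/2 × 3 = 2355.15
  [4.5→8.5]: (660.1+430.3)/2 × 4 = 2180.8
  Sum = 6019.75 ng/mL·h
IV tail: 430.3/0.107 = 4021.495; AUC_iv,0→∞ = 6019.75 + 4021.495 = 10041.245 ng/mL·h
Trapezoidal AUC_0→10 (oral tablet):
  [0→2]: (0.0+155.6)/2 × 2 = 155.6
  [2→4]: (155.6+163.9)/2 × 2 = 319.5
  [4→10]: (163.9+94.8)/2 × 6 = 776.1
  Sum = 1251.2 ng/mL·h
oral tablet tail: 94.8/0.107 = 885.981; AUC_ev,0→∞ = 1251.2 + 885.981 = 2137.181 ng/mL·h
F = (AUC_ev/D_ev)/(AUC_iv/D_iv) = (2137.181/400)/(10041.245/200) = 5.3429525/50.206225 = 0.1064

F = 0.106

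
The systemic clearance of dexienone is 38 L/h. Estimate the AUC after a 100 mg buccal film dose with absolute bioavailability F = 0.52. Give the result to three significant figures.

AUC_0→∞ = F × Dose / CL
        = 0.52 × 100 / 38 = 1.36842 mg/L·h

AUC = 1.37 mg/L·h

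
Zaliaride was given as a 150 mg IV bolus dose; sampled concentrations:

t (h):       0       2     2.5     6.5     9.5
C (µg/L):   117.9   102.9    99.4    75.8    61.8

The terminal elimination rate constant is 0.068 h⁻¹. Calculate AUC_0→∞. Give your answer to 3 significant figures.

Trapezoidal AUC_0→9.5:
  [0→2]: (117.9+102.9)/2 × 2 = 220.8
  [2→2.5]: (102.9+99.4)/2 × 0.5 = 50.575
  [2.5→6.5]: (99.4+75.8)/2 × 4 = 350.4
  [6.5→9.5]: (75.8+61.8)/2 × 3 = 206.4
  Sum = 828.175 µg/L·h
Extrapolated tail: C_last / k_e = 61.8 / 0.068 = 908.824
AUC_0→∞ = 828.175 + 908.824 = 1736.999 µg/L·h

AUC = 1740 µg/L·h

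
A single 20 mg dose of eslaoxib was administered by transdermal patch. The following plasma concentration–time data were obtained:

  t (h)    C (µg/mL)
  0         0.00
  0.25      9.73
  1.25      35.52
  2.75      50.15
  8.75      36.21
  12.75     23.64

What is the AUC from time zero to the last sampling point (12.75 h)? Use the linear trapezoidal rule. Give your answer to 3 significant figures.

AUC = 467 µg/mL·h

Trapezoidal AUC_0→12.75:
  [0→0.25]: (0.00+9.73)/2 × 0.25 = 1.21625
  [0.25→1.25]: (9.73+35.52)/2 × 1 = 22.625
  [1.25→2.75]: (35.52+50.15)/2 × 1.5 = 64.2525
  [2.75→8.75]: (50.15+36.21)/2 × 6 = 259.08
  [8.75→12.75]: (36.21+23.64)/2 × 4 = 119.7
  Sum = 466.87375 µg/mL·h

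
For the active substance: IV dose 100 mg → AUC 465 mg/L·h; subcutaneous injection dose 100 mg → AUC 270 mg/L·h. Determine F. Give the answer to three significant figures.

F = (AUC_ev / D_ev) / (AUC_iv / D_iv)
  = (270/100) / (465/100)
  = 2.7 / 4.65 = 0.5806

F = 0.581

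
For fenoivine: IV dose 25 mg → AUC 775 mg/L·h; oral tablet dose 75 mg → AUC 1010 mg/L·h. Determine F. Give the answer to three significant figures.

F = (AUC_ev / D_ev) / (AUC_iv / D_iv)
  = (1010/75) / (775/25)
  = 13.4667 / 31 = 0.4344

F = 0.434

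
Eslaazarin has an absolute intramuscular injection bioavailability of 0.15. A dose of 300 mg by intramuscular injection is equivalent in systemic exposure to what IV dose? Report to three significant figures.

Systemic exposure from an extravascular dose = F × D_ev, so the equivalent IV dose is F × D_ev.
D_iv = F × D_ev = 0.15 × 300 = 45 mg

D_iv = 45.0 mg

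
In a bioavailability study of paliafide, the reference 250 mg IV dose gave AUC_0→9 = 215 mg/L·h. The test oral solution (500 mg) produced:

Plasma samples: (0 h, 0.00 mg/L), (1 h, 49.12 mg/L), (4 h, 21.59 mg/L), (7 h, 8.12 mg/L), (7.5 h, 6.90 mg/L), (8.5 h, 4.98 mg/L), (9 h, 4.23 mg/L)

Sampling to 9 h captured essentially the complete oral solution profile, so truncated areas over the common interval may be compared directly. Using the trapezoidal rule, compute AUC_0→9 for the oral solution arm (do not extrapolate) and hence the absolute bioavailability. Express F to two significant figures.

F = 0.44

Trapezoidal AUC_0→9 (oral solution):
  [0→1]: (0.00+49.12)/2 × 1 = 24.56
  [1→4]: (49.12+21.59)/2 × 3 = 106.065
  [4→7]: (21.59+8.12)/2 × 3 = 44.565
  [7→7.5]: (8.12+6.90)/2 × 0.5 = 3.755
  [7.5→8.5]: (6.90+4.98)/2 × 1 = 5.94
  [8.5→9]: (4.98+4.23)/2 × 0.5 = 2.3025
  Sum = 187.1875 mg/L·h
F = (AUC_ev/D_ev)/(AUC_iv/D_iv) = (187.1875/500)/(215/250) = 0.374375/0.86 = 0.4353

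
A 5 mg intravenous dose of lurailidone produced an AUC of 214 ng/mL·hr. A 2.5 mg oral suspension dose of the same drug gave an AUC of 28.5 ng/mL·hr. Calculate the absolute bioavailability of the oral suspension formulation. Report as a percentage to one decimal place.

F = 26.6%

F = (AUC_ev / D_ev) / (AUC_iv / D_iv)
  = (28.5/2.5) / (214/5)
  = 11.4 / 42.8 = 0.2664
  = 26.64%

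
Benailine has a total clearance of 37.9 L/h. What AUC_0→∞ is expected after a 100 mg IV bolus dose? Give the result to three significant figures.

AUC = 2.64 mg/L·h

AUC_0→∞ = Dose_iv / CL
        = 100 / 37.9 = 2.63852 mg/L·h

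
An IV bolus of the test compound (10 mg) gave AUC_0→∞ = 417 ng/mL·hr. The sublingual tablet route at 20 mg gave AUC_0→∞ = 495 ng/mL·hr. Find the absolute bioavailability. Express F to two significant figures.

F = (AUC_ev / D_ev) / (AUC_iv / D_iv)
  = (495/20) / (417/10)
  = 24.75 / 41.7 = 0.5935

F = 0.59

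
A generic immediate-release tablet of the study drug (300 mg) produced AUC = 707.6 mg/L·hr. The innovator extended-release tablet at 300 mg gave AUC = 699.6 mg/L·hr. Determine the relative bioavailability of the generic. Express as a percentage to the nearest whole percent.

F_rel = (AUC_test/D_test) / (AUC_ref/D_ref)
      = (707.6/300) / (699.6/300)
      = 2.35867 / 2.332 = 1.0114 = 101.14%

F_rel = 101%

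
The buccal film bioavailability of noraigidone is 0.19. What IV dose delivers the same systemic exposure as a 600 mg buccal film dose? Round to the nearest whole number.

D_iv = 114 mg

Systemic exposure from an extravascular dose = F × D_ev, so the equivalent IV dose is F × D_ev.
D_iv = F × D_ev = 0.19 × 600 = 114 mg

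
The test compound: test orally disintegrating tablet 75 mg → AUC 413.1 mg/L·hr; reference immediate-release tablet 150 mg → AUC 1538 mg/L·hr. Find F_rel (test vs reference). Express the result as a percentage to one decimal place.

F_rel = (AUC_test/D_test) / (AUC_ref/D_ref)
      = (413.1/75) / (1538/150)
      = 5.508 / 10.2533 = 0.5372 = 53.72%

F_rel = 53.7%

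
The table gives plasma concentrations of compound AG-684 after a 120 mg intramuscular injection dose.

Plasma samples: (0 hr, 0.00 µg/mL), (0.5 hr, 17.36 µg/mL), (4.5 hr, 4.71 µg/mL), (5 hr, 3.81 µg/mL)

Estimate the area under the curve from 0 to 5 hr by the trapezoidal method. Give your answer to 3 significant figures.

Trapezoidal AUC_0→5:
  [0→0.5]: (0.00+17.36)/2 × 0.5 = 4.34
  [0.5→4.5]: (17.36+4.71)/2 × 4 = 44.14
  [4.5→5]: (4.71+3.81)/2 × 0.5 = 2.13
  Sum = 50.61 µg/mL·hr

AUC = 50.6 µg/mL·hr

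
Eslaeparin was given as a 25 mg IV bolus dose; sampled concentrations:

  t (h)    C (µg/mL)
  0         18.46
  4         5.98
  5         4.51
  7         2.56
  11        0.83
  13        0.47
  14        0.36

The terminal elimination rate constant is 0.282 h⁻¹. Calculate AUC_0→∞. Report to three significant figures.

AUC = 71.0 µg/mL·h

Trapezoidal AUC_0→14:
  [0→4]: (18.46+5.98)/2 × 4 = 48.88
  [4→5]: (5.98+4.51)/2 × 1 = 5.245
  [5→7]: (4.51+2.56)/2 × 2 = 7.07
  [7→11]: (2.56+0.83)/2 × 4 = 6.78
  [11→13]: (0.83+0.47)/2 × 2 = 1.3
  [13→14]: (0.47+0.36)/2 × 1 = 0.415
  Sum = 69.69 µg/mL·h
Extrapolated tail: C_last / k_e = 0.36 / 0.282 = 1.277
AUC_0→∞ = 69.69 + 1.277 = 70.967 µg/mL·h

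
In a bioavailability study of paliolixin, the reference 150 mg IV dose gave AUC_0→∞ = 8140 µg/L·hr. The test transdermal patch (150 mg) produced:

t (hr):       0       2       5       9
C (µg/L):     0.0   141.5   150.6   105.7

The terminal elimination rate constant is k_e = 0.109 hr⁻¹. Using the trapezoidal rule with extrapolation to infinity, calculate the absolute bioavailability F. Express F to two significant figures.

F = 0.25

Trapezoidal AUC_0→9 (transdermal patch):
  [0→2]: (0.0+141.5)/2 × 2 = 141.5
  [2→5]: (141.5+150.6)/2 × 3 = 438.15
  [5→9]: (150.6+105.7)/2 × 4 = 512.6
  Sum = 1092.25 µg/L·hr
Tail: C_last/k_e = 105.7/0.109 = 969.725
AUC_0→∞ (transdermal patch) = 1092.25 + 969.725 = 2061.975 µg/L·hr
F = (AUC_ev/D_ev)/(AUC_iv/D_iv) = (2061.975/150)/(8140/150) = 13.7465/54.2667 = 0.2533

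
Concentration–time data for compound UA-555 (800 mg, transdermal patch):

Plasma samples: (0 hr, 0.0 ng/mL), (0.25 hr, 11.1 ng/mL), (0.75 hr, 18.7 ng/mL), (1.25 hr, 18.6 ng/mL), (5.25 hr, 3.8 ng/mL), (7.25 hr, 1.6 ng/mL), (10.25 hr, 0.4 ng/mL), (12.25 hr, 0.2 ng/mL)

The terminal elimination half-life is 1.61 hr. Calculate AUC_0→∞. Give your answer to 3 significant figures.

Trapezoidal AUC_0→12.25:
  [0→0.25]: (0.0+11.1)/2 × 0.25 = 1.3875
  [0.25→0.75]: (11.1+18.7)/2 × 0.5 = 7.45
  [0.75→1.25]: (18.7+18.6)/2 × 0.5 = 9.325
  [1.25→5.25]: (18.6+3.8)/2 × 4 = 44.8
  [5.25→7.25]: (3.8+1.6)/2 × 2 = 5.4
  [7.25→10.25]: (1.6+0.4)/2 × 3 = 3.0
  [10.25→12.25]: (0.4+0.2)/2 × 2 = 0.6
  Sum = 71.9625 ng/mL·hr
k_e = ln2 / t½ = 0.693147 / 1.61 = 0.4305 hr^-1
Extrapolated tail: C_last / k_e = 0.2 / 0.4305 = 0.465
AUC_0→∞ = 71.9625 + 0.465 = 72.4275 ng/mL·hr

AUC = 72.4 ng/mL·hr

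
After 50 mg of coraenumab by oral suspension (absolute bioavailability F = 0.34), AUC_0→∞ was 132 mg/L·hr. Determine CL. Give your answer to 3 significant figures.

CL = F × Dose / AUC_0→∞
   = 0.34 × 50 / 132 = 0.128788 L/hr

CL = 0.129 L/hr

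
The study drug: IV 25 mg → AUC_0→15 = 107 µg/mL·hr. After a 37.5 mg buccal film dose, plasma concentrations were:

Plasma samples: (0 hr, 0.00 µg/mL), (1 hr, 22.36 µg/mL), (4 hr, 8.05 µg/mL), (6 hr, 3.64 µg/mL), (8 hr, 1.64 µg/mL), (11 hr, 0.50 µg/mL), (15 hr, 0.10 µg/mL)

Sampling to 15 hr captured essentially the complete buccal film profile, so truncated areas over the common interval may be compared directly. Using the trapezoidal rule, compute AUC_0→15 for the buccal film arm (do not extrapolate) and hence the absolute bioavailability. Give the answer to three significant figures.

F = 0.487

Trapezoidal AUC_0→15 (buccal film):
  [0→1]: (0.00+22.36)/2 × 1 = 11.18
  [1→4]: (22.36+8.05)/2 × 3 = 45.615
  [4→6]: (8.05+3.64)/2 × 2 = 11.69
  [6→8]: (3.64+1.64)/2 × 2 = 5.28
  [8→11]: (1.64+0.50)/2 × 3 = 3.21
  [11→15]: (0.50+0.10)/2 × 4 = 1.2
  Sum = 78.175 µg/mL·hr
F = (AUC_ev/D_ev)/(AUC_iv/D_iv) = (78.175/37.5)/(107/25) = 2.08467/4.28 = 0.4871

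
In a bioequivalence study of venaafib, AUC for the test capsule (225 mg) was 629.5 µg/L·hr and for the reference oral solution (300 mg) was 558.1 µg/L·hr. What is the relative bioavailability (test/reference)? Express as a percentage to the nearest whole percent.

F_rel = (AUC_test/D_test) / (AUC_ref/D_ref)
      = (629.5/225) / (558.1/300)
      = 2.79778 / 1.86033 = 1.5039 = 150.39%

F_rel = 150%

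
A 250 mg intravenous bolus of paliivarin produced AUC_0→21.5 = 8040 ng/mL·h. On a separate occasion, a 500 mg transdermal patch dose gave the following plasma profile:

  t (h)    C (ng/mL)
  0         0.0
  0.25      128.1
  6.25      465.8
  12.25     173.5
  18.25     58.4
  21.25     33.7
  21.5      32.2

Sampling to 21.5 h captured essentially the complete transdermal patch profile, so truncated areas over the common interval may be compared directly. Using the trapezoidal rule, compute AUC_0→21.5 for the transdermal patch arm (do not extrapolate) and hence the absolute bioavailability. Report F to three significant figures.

Trapezoidal AUC_0→21.5 (transdermal patch):
  [0→0.25]: (0.0+128.1)/2 × 0.25 = 16.0125
  [0.25→6.25]: (128.1+465.8)/2 × 6 = 1781.7
  [6.25→12.25]: (465.8+173.5)/2 × 6 = 1917.9
  [12.25→18.25]: (173.5+58.4)/2 × 6 = 695.7
  [18.25→21.25]: (58.4+33.7)/2 × 3 = 138.15
  [21.25→21.5]: (33.7+32.2)/2 × 0.25 = 8.2375
  Sum = 4557.7 ng/mL·h
F = (AUC_ev/D_ev)/(AUC_iv/D_iv) = (4557.7/500)/(8040/250) = 9.1154/32.16 = 0.2834

F = 0.283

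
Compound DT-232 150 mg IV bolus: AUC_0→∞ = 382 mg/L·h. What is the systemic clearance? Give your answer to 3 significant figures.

CL = Dose_iv / AUC_0→∞
   = 150 / 382 = 0.39267 L/h

CL = 0.393 L/h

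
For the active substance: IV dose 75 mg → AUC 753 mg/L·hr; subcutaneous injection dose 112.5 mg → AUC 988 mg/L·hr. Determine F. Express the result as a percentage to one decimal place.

F = 87.5%

F = (AUC_ev / D_ev) / (AUC_iv / D_iv)
  = (988/112.5) / (753/75)
  = 8.78222 / 10.04 = 0.8747
  = 87.47%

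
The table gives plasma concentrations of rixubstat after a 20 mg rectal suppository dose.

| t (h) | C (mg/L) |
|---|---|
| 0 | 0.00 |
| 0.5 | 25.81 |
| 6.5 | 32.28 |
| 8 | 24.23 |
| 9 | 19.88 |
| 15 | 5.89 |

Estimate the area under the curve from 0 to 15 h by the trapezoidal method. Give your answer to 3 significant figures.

AUC = 322 mg/L·h

Trapezoidal AUC_0→15:
  [0→0.5]: (0.00+25.81)/2 × 0.5 = 6.4525
  [0.5→6.5]: (25.81+32.28)/2 × 6 = 174.27
  [6.5→8]: (32.28+24.23)/2 × 1.5 = 42.3825
  [8→9]: (24.23+19.88)/2 × 1 = 22.055
  [9→15]: (19.88+5.89)/2 × 6 = 77.31
  Sum = 322.47 mg/L·h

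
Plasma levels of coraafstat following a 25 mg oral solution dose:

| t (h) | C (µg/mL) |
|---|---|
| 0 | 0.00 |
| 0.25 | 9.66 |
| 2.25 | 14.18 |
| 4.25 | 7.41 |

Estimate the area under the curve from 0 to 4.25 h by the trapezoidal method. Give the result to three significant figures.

AUC = 46.6 µg/mL·h

Trapezoidal AUC_0→4.25:
  [0→0.25]: (0.00+9.66)/2 × 0.25 = 1.2075
  [0.25→2.25]: (9.66+14.18)/2 × 2 = 23.84
  [2.25→4.25]: (14.18+7.41)/2 × 2 = 21.59
  Sum = 46.6375 µg/mL·h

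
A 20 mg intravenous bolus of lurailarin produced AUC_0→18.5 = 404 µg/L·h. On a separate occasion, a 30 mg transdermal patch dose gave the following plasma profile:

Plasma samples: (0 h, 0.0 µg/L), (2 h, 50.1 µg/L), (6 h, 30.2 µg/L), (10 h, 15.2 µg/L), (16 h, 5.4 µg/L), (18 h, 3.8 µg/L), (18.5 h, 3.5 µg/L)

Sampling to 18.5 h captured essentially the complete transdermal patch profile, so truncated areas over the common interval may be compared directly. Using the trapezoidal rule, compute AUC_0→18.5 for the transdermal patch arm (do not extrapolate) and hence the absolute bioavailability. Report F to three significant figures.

F = 0.618

Trapezoidal AUC_0→18.5 (transdermal patch):
  [0→2]: (0.0+50.1)/2 × 2 = 50.1
  [2→6]: (50.1+30.2)/2 × 4 = 160.6
  [6→10]: (30.2+15.2)/2 × 4 = 90.8
  [10→16]: (15.2+5.4)/2 × 6 = 61.8
  [16→18]: (5.4+3.8)/2 × 2 = 9.2
  [18→18.5]: (3.8+3.5)/2 × 0.5 = 1.825
  Sum = 374.325 µg/L·h
F = (AUC_ev/D_ev)/(AUC_iv/D_iv) = (374.325/30)/(404/20) = 12.4775/20.2 = 0.6177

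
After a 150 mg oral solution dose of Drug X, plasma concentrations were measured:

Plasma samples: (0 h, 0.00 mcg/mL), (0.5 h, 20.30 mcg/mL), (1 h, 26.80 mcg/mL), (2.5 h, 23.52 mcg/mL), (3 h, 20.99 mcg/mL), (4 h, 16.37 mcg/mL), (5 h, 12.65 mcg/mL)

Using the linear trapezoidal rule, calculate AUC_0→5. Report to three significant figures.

AUC = 98.9 mcg/mL·h

Trapezoidal AUC_0→5:
  [0→0.5]: (0.00+20.30)/2 × 0.5 = 5.075
  [0.5→1]: (20.30+26.80)/2 × 0.5 = 11.775
  [1→2.5]: (26.80+23.52)/2 × 1.5 = 37.74
  [2.5→3]: (23.52+20.99)/2 × 0.5 = 11.1275
  [3→4]: (20.99+16.37)/2 × 1 = 18.68
  [4→5]: (16.37+12.65)/2 × 1 = 14.51
  Sum = 98.9075 mcg/mL·h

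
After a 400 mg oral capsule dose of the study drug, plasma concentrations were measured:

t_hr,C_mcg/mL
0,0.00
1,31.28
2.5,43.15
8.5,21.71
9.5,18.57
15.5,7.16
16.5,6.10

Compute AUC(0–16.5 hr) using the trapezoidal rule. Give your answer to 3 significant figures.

AUC = 370 mcg/mL·hr

Trapezoidal AUC_0→16.5:
  [0→1]: (0.00+31.28)/2 × 1 = 15.64
  [1→2.5]: (31.28+43.15)/2 × 1.5 = 55.8225
  [2.5→8.5]: (43.15+21.71)/2 × 6 = 194.58
  [8.5→9.5]: (21.71+18.57)/2 × 1 = 20.14
  [9.5→15.5]: (18.57+7.16)/2 × 6 = 77.19
  [15.5→16.5]: (7.16+6.10)/2 × 1 = 6.63
  Sum = 370.0025 mcg/mL·hr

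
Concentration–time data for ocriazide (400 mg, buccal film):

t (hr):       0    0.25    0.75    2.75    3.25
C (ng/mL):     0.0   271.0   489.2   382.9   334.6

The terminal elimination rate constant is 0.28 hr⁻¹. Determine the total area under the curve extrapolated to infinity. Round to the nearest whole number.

Trapezoidal AUC_0→3.25:
  [0→0.25]: (0.0+271.0)/2 × 0.25 = 33.875
  [0.25→0.75]: (271.0+489.2)/2 × 0.5 = 190.05
  [0.75→2.75]: (489.2+382.9)/2 × 2 = 872.1
  [2.75→3.25]: (382.9+334.6)/2 × 0.5 = 179.375
  Sum = 1275.4 ng/mL·hr
Extrapolated tail: C_last / k_e = 334.6 / 0.28 = 1195.000
AUC_0→∞ = 1275.4 + 1195.000 = 2470.4 ng/mL·hr

AUC = 2470 ng/mL·hr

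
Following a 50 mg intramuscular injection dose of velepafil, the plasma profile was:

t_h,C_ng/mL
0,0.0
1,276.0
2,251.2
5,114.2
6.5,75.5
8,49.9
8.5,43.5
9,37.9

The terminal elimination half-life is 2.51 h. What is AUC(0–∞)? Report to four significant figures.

Trapezoidal AUC_0→9:
  [0→1]: (0.0+276.0)/2 × 1 = 138.0
  [1→2]: (276.0+251.2)/2 × 1 = 263.6
  [2→5]: (251.2+114.2)/2 × 3 = 548.1
  [5→6.5]: (114.2+75.5)/2 × 1.5 = 142.275
  [6.5→8]: (75.5+49.9)/2 × 1.5 = 94.05
  [8→8.5]: (49.9+43.5)/2 × 0.5 = 23.35
  [8.5→9]: (43.5+37.9)/2 × 0.5 = 20.35
  Sum = 1229.725 ng/mL·h
k_e = ln2 / t½ = 0.693147 / 2.51 = 0.2762 h^-1
Extrapolated tail: C_last / k_e = 37.9 / 0.2762 = 137.219
AUC_0→∞ = 1229.725 + 137.219 = 1366.944 ng/mL·h

AUC = 1367 ng/mL·h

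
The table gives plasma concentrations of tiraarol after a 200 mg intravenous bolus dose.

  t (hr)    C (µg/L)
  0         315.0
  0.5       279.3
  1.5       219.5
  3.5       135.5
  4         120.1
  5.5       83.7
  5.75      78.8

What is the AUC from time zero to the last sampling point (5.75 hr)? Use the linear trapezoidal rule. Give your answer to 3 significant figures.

AUC = 990 µg/L·hr

Trapezoidal AUC_0→5.75:
  [0→0.5]: (315.0+279.3)/2 × 0.5 = 148.575
  [0.5→1.5]: (279.3+219.5)/2 × 1 = 249.4
  [1.5→3.5]: (219.5+135.5)/2 × 2 = 355.0
  [3.5→4]: (135.5+120.1)/2 × 0.5 = 63.9
  [4→5.5]: (120.1+83.7)/2 × 1.5 = 152.85
  [5.5→5.75]: (83.7+78.8)/2 × 0.25 = 20.3125
  Sum = 990.0375 µg/L·hr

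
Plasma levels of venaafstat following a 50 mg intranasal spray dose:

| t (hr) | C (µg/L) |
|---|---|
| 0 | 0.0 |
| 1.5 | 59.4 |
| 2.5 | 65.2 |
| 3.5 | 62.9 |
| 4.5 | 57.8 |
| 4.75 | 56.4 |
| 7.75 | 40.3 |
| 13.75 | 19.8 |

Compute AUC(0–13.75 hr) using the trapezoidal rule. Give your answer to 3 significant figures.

AUC = 571 µg/L·hr

Trapezoidal AUC_0→13.75:
  [0→1.5]: (0.0+59.4)/2 × 1.5 = 44.55
  [1.5→2.5]: (59.4+65.2)/2 × 1 = 62.3
  [2.5→3.5]: (65.2+62.9)/2 × 1 = 64.05
  [3.5→4.5]: (62.9+57.8)/2 × 1 = 60.35
  [4.5→4.75]: (57.8+56.4)/2 × 0.25 = 14.275
  [4.75→7.75]: (56.4+40.3)/2 × 3 = 145.05
  [7.75→13.75]: (40.3+19.8)/2 × 6 = 180.3
  Sum = 570.875 µg/L·hr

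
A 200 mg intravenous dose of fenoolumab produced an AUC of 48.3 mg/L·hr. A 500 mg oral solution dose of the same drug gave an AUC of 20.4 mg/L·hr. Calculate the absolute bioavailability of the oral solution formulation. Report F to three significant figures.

F = (AUC_ev / D_ev) / (AUC_iv / D_iv)
  = (20.4/500) / (48.3/200)
  = 0.0408 / 0.2415 = 0.1689

F = 0.169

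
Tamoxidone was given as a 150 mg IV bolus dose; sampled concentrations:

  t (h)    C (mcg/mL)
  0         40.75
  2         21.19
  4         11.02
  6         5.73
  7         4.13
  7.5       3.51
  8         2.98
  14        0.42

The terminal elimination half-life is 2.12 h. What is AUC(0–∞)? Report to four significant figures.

Trapezoidal AUC_0→14:
  [0→2]: (40.75+21.19)/2 × 2 = 61.94
  [2→4]: (21.19+11.02)/2 × 2 = 32.21
  [4→6]: (11.02+5.73)/2 × 2 = 16.75
  [6→7]: (5.73+4.13)/2 × 1 = 4.93
  [7→7.5]: (4.13+3.51)/2 × 0.5 = 1.91
  [7.5→8]: (3.51+2.98)/2 × 0.5 = 1.6225
  [8→14]: (2.98+0.42)/2 × 6 = 10.2
  Sum = 129.5625 mcg/mL·h
k_e = ln2 / t½ = 0.693147 / 2.12 = 0.3270 h^-1
Extrapolated tail: C_last / k_e = 0.42 / 0.327 = 1.284
AUC_0→∞ = 129.5625 + 1.284 = 130.8465 mcg/mL·h

AUC = 130.8 mcg/mL·h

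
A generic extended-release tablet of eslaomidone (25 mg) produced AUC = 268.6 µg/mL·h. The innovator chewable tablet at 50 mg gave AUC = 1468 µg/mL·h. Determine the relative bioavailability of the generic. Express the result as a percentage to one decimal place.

F_rel = (AUC_test/D_test) / (AUC_ref/D_ref)
      = (268.6/25) / (1468/50)
      = 10.744 / 29.36 = 0.3659 = 36.59%

F_rel = 36.6%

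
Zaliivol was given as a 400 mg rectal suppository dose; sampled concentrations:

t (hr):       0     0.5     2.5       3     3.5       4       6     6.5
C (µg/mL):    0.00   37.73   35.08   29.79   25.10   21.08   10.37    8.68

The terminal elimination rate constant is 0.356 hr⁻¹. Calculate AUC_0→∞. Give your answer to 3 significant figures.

AUC = 184 µg/mL·hr

Trapezoidal AUC_0→6.5:
  [0→0.5]: (0.00+37.73)/2 × 0.5 = 9.4325
  [0.5→2.5]: (37.73+35.08)/2 × 2 = 72.81
  [2.5→3]: (35.08+29.79)/2 × 0.5 = 16.2175
  [3→3.5]: (29.79+25.10)/2 × 0.5 = 13.7225
  [3.5→4]: (25.10+21.08)/2 × 0.5 = 11.545
  [4→6]: (21.08+10.37)/2 × 2 = 31.45
  [6→6.5]: (10.37+8.68)/2 × 0.5 = 4.7625
  Sum = 159.94 µg/mL·hr
Extrapolated tail: C_last / k_e = 8.68 / 0.356 = 24.382
AUC_0→∞ = 159.94 + 24.382 = 184.322 µg/mL·hr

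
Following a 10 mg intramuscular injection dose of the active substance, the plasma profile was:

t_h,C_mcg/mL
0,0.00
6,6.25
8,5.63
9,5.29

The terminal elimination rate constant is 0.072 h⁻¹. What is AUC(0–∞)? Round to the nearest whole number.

AUC = 110 mcg/mL·h

Trapezoidal AUC_0→9:
  [0→6]: (0.00+6.25)/2 × 6 = 18.75
  [6→8]: (6.25+5.63)/2 × 2 = 11.88
  [8→9]: (5.63+5.29)/2 × 1 = 5.46
  Sum = 36.09 mcg/mL·h
Extrapolated tail: C_last / k_e = 5.29 / 0.072 = 73.472
AUC_0→∞ = 36.09 + 73.472 = 109.562 mcg/mL·h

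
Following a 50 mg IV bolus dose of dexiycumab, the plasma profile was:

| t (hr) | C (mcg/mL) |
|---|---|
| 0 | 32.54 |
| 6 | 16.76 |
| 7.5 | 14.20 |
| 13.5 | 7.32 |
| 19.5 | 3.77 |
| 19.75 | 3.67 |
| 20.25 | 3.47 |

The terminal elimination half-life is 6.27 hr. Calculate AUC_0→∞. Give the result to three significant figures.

Trapezoidal AUC_0→20.25:
  [0→6]: (32.54+16.76)/2 × 6 = 147.9
  [6→7.5]: (16.76+14.20)/2 × 1.5 = 23.22
  [7.5→13.5]: (14.20+7.32)/2 × 6 = 64.56
  [13.5→19.5]: (7.32+3.77)/2 × 6 = 33.27
  [19.5→19.75]: (3.77+3.67)/2 × 0.25 = 0.93
  [19.75→20.25]: (3.67+3.47)/2 × 0.5 = 1.785
  Sum = 271.665 mcg/mL·hr
k_e = ln2 / t½ = 0.693147 / 6.27 = 0.1105 hr^-1
Extrapolated tail: C_last / k_e = 3.47 / 0.1105 = 31.403
AUC_0→∞ = 271.665 + 31.403 = 303.068 mcg/mL·hr

AUC = 303 mcg/mL·hr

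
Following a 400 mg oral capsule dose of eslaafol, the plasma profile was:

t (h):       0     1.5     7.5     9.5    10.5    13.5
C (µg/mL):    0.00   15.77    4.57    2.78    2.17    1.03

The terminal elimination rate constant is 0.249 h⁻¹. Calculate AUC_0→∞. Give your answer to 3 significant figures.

AUC = 91.6 µg/mL·h

Trapezoidal AUC_0→13.5:
  [0→1.5]: (0.00+15.77)/2 × 1.5 = 11.8275
  [1.5→7.5]: (15.77+4.57)/2 × 6 = 61.02
  [7.5→9.5]: (4.57+2.78)/2 × 2 = 7.35
  [9.5→10.5]: (2.78+2.17)/2 × 1 = 2.475
  [10.5→13.5]: (2.17+1.03)/2 × 3 = 4.8
  Sum = 87.4725 µg/mL·h
Extrapolated tail: C_last / k_e = 1.03 / 0.249 = 4.137
AUC_0→∞ = 87.4725 + 4.137 = 91.6095 µg/mL·h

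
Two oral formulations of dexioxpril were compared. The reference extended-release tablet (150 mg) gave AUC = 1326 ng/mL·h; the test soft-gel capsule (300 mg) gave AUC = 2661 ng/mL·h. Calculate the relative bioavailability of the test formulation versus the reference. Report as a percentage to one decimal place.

F_rel = (AUC_test/D_test) / (AUC_ref/D_ref)
      = (2661/300) / (1326/150)
      = 8.87 / 8.84 = 1.0034 = 100.34%

F_rel = 100.3%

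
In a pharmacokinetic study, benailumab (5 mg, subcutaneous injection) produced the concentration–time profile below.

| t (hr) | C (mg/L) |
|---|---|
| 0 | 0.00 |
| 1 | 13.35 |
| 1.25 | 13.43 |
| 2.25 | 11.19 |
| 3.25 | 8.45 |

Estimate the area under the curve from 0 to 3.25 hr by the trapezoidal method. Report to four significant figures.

AUC = 32.15 mg/L·hr

Trapezoidal AUC_0→3.25:
  [0→1]: (0.00+13.35)/2 × 1 = 6.675
  [1→1.25]: (13.35+13.43)/2 × 0.25 = 3.3475
  [1.25→2.25]: (13.43+11.19)/2 × 1 = 12.31
  [2.25→3.25]: (11.19+8.45)/2 × 1 = 9.82
  Sum = 32.1525 mg/L·hr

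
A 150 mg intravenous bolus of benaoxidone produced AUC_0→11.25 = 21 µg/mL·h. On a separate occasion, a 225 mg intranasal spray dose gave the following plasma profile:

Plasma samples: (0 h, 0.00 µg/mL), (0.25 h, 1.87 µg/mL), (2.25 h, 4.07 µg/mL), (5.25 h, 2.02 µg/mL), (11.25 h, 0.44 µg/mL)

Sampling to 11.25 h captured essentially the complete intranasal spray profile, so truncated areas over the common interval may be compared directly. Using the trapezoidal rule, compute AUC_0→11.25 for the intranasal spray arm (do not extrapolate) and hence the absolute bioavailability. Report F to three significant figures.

F = 0.720

Trapezoidal AUC_0→11.25 (intranasal spray):
  [0→0.25]: (0.00+1.87)/2 × 0.25 = 0.23375
  [0.25→2.25]: (1.87+4.07)/2 × 2 = 5.94
  [2.25→5.25]: (4.07+2.02)/2 × 3 = 9.135
  [5.25→11.25]: (2.02+0.44)/2 × 6 = 7.38
  Sum = 22.68875 µg/mL·h
F = (AUC_ev/D_ev)/(AUC_iv/D_iv) = (22.68875/225)/(21/150) = 0.100839/0.14 = 0.7203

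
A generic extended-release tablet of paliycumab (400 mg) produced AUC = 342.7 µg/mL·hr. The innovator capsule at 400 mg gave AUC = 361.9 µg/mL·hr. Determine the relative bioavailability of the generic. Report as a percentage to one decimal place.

F_rel = 94.7%

F_rel = (AUC_test/D_test) / (AUC_ref/D_ref)
      = (342.7/400) / (361.9/400)
      = 0.85675 / 0.90475 = 0.9469 = 94.69%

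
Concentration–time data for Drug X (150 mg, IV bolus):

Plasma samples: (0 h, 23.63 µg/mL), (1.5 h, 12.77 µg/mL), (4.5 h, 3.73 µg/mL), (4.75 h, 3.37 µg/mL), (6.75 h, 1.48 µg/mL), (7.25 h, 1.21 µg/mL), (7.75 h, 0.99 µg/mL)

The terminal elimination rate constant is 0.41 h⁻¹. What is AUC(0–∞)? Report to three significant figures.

AUC = 61.4 µg/mL·h

Trapezoidal AUC_0→7.75:
  [0→1.5]: (23.63+12.77)/2 × 1.5 = 27.3
  [1.5→4.5]: (12.77+3.73)/2 × 3 = 24.75
  [4.5→4.75]: (3.73+3.37)/2 × 0.25 = 0.8875
  [4.75→6.75]: (3.37+1.48)/2 × 2 = 4.85
  [6.75→7.25]: (1.48+1.21)/2 × 0.5 = 0.6725
  [7.25→7.75]: (1.21+0.99)/2 × 0.5 = 0.55
  Sum = 59.01 µg/mL·h
Extrapolated tail: C_last / k_e = 0.99 / 0.41 = 2.415
AUC_0→∞ = 59.01 + 2.415 = 61.425 µg/mL·h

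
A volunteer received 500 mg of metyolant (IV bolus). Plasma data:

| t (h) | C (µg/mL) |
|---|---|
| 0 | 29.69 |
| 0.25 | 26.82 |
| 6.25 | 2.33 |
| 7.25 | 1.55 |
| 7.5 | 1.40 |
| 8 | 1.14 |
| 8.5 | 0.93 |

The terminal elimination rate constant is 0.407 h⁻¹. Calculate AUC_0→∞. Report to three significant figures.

Trapezoidal AUC_0→8.5:
  [0→0.25]: (29.69+26.82)/2 × 0.25 = 7.06375
  [0.25→6.25]: (26.82+2.33)/2 × 6 = 87.45
  [6.25→7.25]: (2.33+1.55)/2 × 1 = 1.94
  [7.25→7.5]: (1.55+1.40)/2 × 0.25 = 0.36875
  [7.5→8]: (1.40+1.14)/2 × 0.5 = 0.635
  [8→8.5]: (1.14+0.93)/2 × 0.5 = 0.5175
  Sum = 97.975 µg/mL·h
Extrapolated tail: C_last / k_e = 0.93 / 0.407 = 2.285
AUC_0→∞ = 97.975 + 2.285 = 100.26 µg/mL·h

AUC = 100 µg/mL·h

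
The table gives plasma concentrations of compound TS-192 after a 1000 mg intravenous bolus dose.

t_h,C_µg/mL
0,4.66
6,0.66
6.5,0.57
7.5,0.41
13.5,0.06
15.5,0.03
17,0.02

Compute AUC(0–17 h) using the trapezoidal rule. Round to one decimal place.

Trapezoidal AUC_0→17:
  [0→6]: (4.66+0.66)/2 × 6 = 15.96
  [6→6.5]: (0.66+0.57)/2 × 0.5 = 0.3075
  [6.5→7.5]: (0.57+0.41)/2 × 1 = 0.49
  [7.5→13.5]: (0.41+0.06)/2 × 6 = 1.41
  [13.5→15.5]: (0.06+0.03)/2 × 2 = 0.09
  [15.5→17]: (0.03+0.02)/2 × 1.5 = 0.0375
  Sum = 18.295 µg/mL·h

AUC = 18.3 µg/mL·h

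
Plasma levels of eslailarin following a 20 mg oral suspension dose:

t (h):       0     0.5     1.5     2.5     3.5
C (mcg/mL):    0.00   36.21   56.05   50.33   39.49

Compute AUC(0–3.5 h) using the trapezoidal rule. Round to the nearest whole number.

AUC = 153 mcg/mL·h

Trapezoidal AUC_0→3.5:
  [0→0.5]: (0.00+36.21)/2 × 0.5 = 9.0525
  [0.5→1.5]: (36.21+56.05)/2 × 1 = 46.13
  [1.5→2.5]: (56.05+50.33)/2 × 1 = 53.19
  [2.5→3.5]: (50.33+39.49)/2 × 1 = 44.91
  Sum = 153.2825 mcg/mL·h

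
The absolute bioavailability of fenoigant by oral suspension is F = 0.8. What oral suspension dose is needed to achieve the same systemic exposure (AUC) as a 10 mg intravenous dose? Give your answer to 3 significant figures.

D_oral = 12.5 mg

For equal systemic exposure: F × D_ev = D_iv
D_ev = D_iv / F = 10 / 0.8 = 12.5 mg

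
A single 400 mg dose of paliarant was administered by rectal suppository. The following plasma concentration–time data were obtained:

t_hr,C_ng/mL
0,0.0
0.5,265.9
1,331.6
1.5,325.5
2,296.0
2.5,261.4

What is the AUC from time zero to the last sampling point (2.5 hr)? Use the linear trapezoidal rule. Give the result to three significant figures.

AUC = 675 ng/mL·hr

Trapezoidal AUC_0→2.5:
  [0→0.5]: (0.0+265.9)/2 × 0.5 = 66.475
  [0.5→1]: (265.9+331.6)/2 × 0.5 = 149.375
  [1→1.5]: (331.6+325.5)/2 × 0.5 = 164.275
  [1.5→2]: (325.5+296.0)/2 × 0.5 = 155.375
  [2→2.5]: (296.0+261.4)/2 × 0.5 = 139.35
  Sum = 674.85 ng/mL·hr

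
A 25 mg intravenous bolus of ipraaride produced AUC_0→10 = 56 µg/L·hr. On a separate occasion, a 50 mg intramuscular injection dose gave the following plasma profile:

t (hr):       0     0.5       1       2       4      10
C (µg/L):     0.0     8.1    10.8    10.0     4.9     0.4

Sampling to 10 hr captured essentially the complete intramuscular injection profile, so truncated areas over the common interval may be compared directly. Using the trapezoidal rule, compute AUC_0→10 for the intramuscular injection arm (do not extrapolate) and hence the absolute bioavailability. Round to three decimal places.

F = 0.428

Trapezoidal AUC_0→10 (intramuscular injection):
  [0→0.5]: (0.0+8.1)/2 × 0.5 = 2.025
  [0.5→1]: (8.1+10.8)/2 × 0.5 = 4.725
  [1→2]: (10.8+10.0)/2 × 1 = 10.4
  [2→4]: (10.0+4.9)/2 × 2 = 14.9
  [4→10]: (4.9+0.4)/2 × 6 = 15.9
  Sum = 47.95 µg/L·hr
F = (AUC_ev/D_ev)/(AUC_iv/D_iv) = (47.95/50)/(56/25) = 0.959/2.24 = 0.4281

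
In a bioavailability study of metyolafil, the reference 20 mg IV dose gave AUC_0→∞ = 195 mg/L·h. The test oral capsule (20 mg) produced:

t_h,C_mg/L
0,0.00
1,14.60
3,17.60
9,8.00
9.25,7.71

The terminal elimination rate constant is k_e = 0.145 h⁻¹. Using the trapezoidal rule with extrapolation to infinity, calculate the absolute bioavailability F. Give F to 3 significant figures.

F = 0.879

Trapezoidal AUC_0→9.25 (oral capsule):
  [0→1]: (0.00+14.60)/2 × 1 = 7.3
  [1→3]: (14.60+17.60)/2 × 2 = 32.2
  [3→9]: (17.60+8.00)/2 × 6 = 76.8
  [9→9.25]: (8.00+7.71)/2 × 0.25 = 1.96375
  Sum = 118.26375 mg/L·h
Tail: C_last/k_e = 7.71/0.145 = 53.172
AUC_0→∞ (oral capsule) = 118.26375 + 53.172 = 171.43575 mg/L·h
F = (AUC_ev/D_ev)/(AUC_iv/D_iv) = (171.43575/20)/(195/20) = 8.5717875/9.75 = 0.8792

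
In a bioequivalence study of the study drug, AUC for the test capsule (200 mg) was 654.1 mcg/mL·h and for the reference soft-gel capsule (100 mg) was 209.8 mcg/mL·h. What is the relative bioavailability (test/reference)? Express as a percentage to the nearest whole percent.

F_rel = (AUC_test/D_test) / (AUC_ref/D_ref)
      = (654.1/200) / (209.8/100)
      = 3.2705 / 2.098 = 1.5589 = 155.89%

F_rel = 156%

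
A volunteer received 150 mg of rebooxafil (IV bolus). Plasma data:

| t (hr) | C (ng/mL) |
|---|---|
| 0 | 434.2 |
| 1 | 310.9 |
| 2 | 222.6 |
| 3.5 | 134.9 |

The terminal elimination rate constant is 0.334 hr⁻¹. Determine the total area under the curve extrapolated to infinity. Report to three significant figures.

AUC = 1310 ng/mL·hr

Trapezoidal AUC_0→3.5:
  [0→1]: (434.2+310.9)/2 × 1 = 372.55
  [1→2]: (310.9+222.6)/2 × 1 = 266.75
  [2→3.5]: (222.6+134.9)/2 × 1.5 = 268.125
  Sum = 907.425 ng/mL·hr
Extrapolated tail: C_last / k_e = 134.9 / 0.334 = 403.892
AUC_0→∞ = 907.425 + 403.892 = 1311.317 ng/mL·hr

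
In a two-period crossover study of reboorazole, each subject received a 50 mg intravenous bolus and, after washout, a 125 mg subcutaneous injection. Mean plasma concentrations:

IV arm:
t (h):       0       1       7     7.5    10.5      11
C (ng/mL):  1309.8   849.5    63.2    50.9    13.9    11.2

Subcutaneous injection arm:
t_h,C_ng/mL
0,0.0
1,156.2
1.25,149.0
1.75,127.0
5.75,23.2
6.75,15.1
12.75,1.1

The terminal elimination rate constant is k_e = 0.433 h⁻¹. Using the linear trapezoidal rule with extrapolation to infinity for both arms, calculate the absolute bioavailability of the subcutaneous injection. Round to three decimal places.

F = 0.056

Trapezoidal AUC_0→11 (IV):
  [0→1]: (1309.8+849.5)/2 × 1 = 1079.65
  [1→7]: (849.5+63.2)/2 × 6 = 2738.1
  [7→7.5]: (63.2+50.9)/2 × 0.5 = 28.525
  [7.5→10.5]: (50.9+13.9)/2 × 3 = 97.2
  [10.5→11]: (13.9+11.2)/2 × 0.5 = 6.275
  Sum = 3949.75 ng/mL·h
IV tail: 11.2/0.433 = 25.866; AUC_iv,0→∞ = 3949.75 + 25.866 = 3975.616 ng/mL·h
Trapezoidal AUC_0→12.75 (subcutaneous injection):
  [0→1]: (0.0+156.2)/2 × 1 = 78.1
  [1→1.25]: (156.2+149.0)/2 × 0.25 = 38.15
  [1.25→1.75]: (149.0+127.0)/2 × 0.5 = 69.0
  [1.75→5.75]: (127.0+23.2)/2 × 4 = 300.4
  [5.75→6.75]: (23.2+15.1)/2 × 1 = 19.15
  [6.75→12.75]: (15.1+1.1)/2 × 6 = 48.6
  Sum = 553.4 ng/mL·h
subcutaneous injection tail: 1.1/0.433 = 2.540; AUC_ev,0→∞ = 553.4 + 2.540 = 555.94 ng/mL·h
F = (AUC_ev/D_ev)/(AUC_iv/D_iv) = (555.94/125)/(3975.616/50) = 4.44752/79.51232 = 0.0559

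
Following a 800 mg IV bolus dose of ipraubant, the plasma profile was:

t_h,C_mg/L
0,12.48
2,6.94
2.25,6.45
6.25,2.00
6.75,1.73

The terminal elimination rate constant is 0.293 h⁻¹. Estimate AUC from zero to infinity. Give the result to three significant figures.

Trapezoidal AUC_0→6.75:
  [0→2]: (12.48+6.94)/2 × 2 = 19.42
  [2→2.25]: (6.94+6.45)/2 × 0.25 = 1.67375
  [2.25→6.25]: (6.45+2.00)/2 × 4 = 16.9
  [6.25→6.75]: (2.00+1.73)/2 × 0.5 = 0.9325
  Sum = 38.92625 mg/L·h
Extrapolated tail: C_last / k_e = 1.73 / 0.293 = 5.904
AUC_0→∞ = 38.92625 + 5.904 = 44.83025 mg/L·h

AUC = 44.8 mg/L·h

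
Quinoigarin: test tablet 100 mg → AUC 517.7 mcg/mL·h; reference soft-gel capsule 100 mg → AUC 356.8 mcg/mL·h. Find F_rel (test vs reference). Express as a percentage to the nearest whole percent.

F_rel = (AUC_test/D_test) / (AUC_ref/D_ref)
      = (517.7/100) / (356.8/100)
      = 5.177 / 3.568 = 1.4510 = 145.10%

F_rel = 145%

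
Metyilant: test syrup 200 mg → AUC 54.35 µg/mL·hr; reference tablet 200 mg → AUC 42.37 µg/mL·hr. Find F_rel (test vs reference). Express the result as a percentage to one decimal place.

F_rel = 128.3%

F_rel = (AUC_test/D_test) / (AUC_ref/D_ref)
      = (54.35/200) / (42.37/200)
      = 0.27175 / 0.21185 = 1.2827 = 128.27%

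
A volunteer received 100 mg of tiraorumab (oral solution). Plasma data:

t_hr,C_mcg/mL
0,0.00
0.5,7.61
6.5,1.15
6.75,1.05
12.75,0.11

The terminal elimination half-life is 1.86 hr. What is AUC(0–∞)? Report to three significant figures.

Trapezoidal AUC_0→12.75:
  [0→0.5]: (0.00+7.61)/2 × 0.5 = 1.9025
  [0.5→6.5]: (7.61+1.15)/2 × 6 = 26.28
  [6.5→6.75]: (1.15+1.05)/2 × 0.25 = 0.275
  [6.75→12.75]: (1.05+0.11)/2 × 6 = 3.48
  Sum = 31.9375 mcg/mL·hr
k_e = ln2 / t½ = 0.693147 / 1.86 = 0.3727 hr^-1
Extrapolated tail: C_last / k_e = 0.11 / 0.3727 = 0.295
AUC_0→∞ = 31.9375 + 0.295 = 32.2325 mcg/mL·hr

AUC = 32.2 mcg/mL·hr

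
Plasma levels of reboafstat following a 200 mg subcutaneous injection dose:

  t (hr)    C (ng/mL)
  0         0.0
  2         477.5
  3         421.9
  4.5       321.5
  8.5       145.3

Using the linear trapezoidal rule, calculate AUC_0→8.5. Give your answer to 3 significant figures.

AUC = 2420 ng/mL·hr

Trapezoidal AUC_0→8.5:
  [0→2]: (0.0+477.5)/2 × 2 = 477.5
  [2→3]: (477.5+421.9)/2 × 1 = 449.7
  [3→4.5]: (421.9+321.5)/2 × 1.5 = 557.55
  [4.5→8.5]: (321.5+145.3)/2 × 4 = 933.6
  Sum = 2418.35 ng/mL·hr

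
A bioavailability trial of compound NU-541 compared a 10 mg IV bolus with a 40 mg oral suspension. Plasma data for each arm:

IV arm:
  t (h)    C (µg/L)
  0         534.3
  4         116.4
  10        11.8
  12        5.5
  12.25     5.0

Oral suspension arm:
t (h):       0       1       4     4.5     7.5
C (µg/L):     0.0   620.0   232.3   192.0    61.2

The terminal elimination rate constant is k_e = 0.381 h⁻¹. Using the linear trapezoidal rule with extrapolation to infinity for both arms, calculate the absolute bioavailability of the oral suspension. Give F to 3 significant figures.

F = 0.325

Trapezoidal AUC_0→12.25 (IV):
  [0→4]: (534.3+116.4)/2 × 4 = 1301.4
  [4→10]: (116.4+11.8)/2 × 6 = 384.6
  [10→12]: (11.8+5.5)/2 × 2 = 17.3
  [12→12.25]: (5.5+5.0)/2 × 0.25 = 1.3125
  Sum = 1704.6125 µg/L·h
IV tail: 5.0/0.381 = 13.123; AUC_iv,0→∞ = 1704.6125 + 13.123 = 1717.7355 µg/L·h
Trapezoidal AUC_0→7.5 (oral suspension):
  [0→1]: (0.0+620.0)/2 × 1 = 310.0
  [1→4]: (620.0+232.3)/2 × 3 = 1278.45
  [4→4.5]: (232.3+192.0)/2 × 0.5 = 106.075
  [4.5→7.5]: (192.0+61.2)/2 × 3 = 379.8
  Sum = 2074.325 µg/L·h
oral suspension tail: 61.2/0.381 = 160.630; AUC_ev,0→∞ = 2074.325 + 160.630 = 2234.955 µg/L·h
F = (AUC_ev/D_ev)/(AUC_iv/D_iv) = (2234.955/40)/(1717.7355/10) = 55.873875/171.77355 = 0.3253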